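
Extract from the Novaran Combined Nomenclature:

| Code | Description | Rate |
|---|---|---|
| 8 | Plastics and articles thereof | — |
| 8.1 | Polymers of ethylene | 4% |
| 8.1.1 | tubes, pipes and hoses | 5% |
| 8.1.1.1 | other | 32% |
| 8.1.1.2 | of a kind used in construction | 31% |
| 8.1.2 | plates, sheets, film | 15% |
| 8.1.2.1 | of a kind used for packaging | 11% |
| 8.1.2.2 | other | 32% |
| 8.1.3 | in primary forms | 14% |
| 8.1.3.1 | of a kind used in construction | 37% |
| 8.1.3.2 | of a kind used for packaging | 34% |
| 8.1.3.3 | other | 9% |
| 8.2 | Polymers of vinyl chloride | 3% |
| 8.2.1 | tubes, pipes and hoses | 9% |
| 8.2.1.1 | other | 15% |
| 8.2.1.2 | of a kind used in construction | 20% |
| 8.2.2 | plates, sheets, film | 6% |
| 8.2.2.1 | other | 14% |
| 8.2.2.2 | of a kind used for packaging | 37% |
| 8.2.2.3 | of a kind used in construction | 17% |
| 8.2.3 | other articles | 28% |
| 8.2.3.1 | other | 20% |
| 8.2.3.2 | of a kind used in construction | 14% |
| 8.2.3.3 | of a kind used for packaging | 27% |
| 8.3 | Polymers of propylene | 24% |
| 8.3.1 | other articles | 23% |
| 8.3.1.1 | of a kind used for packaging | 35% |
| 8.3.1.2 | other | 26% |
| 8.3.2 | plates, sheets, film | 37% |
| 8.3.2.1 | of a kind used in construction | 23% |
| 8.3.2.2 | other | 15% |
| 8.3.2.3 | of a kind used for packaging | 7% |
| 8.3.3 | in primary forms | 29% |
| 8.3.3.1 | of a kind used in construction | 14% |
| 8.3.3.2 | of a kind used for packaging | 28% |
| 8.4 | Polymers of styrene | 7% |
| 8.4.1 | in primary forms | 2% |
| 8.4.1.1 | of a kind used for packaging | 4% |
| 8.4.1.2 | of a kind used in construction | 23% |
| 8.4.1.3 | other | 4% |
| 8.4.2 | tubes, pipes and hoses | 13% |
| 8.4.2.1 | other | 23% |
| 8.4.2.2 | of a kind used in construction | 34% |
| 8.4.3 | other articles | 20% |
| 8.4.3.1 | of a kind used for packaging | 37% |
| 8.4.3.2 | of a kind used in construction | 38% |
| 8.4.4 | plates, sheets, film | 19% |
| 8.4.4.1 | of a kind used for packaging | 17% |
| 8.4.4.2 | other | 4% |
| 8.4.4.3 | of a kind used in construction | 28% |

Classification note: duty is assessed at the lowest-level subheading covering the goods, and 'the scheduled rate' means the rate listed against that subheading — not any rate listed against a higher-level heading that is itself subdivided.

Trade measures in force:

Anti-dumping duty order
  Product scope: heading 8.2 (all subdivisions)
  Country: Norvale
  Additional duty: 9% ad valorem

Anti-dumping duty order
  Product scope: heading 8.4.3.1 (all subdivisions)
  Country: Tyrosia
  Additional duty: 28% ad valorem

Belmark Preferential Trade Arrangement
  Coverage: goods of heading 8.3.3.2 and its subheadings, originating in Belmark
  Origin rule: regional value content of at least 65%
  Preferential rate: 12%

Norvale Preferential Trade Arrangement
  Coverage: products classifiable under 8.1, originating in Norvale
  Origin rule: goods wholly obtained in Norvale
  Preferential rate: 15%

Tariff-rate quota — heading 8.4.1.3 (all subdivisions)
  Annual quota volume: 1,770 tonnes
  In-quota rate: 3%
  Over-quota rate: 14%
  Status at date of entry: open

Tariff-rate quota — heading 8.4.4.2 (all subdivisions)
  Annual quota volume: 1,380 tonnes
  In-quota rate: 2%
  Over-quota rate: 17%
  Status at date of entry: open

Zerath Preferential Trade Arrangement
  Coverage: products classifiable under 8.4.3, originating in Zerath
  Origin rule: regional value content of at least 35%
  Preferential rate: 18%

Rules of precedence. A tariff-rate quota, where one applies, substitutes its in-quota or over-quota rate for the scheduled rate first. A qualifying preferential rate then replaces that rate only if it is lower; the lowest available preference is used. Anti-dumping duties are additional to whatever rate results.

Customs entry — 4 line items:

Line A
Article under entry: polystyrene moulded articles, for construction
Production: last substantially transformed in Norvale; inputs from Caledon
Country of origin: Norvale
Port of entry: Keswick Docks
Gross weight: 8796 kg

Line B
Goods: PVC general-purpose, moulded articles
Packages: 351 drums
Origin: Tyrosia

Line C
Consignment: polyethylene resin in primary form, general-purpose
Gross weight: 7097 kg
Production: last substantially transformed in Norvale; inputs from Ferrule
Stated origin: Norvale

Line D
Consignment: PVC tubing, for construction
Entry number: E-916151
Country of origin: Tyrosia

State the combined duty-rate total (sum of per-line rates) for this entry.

87%

Line A: polystyrene → 8.4; moulded articles → 8.4.3; for construction → 8.4.3.2. Scheduled 38%. Norvale agreement on 8.1: 8.4.3.2 not covered. → 38%.
Line B: PVC → 8.2; moulded articles → 8.2.3; general-purpose → 8.2.3.1. Scheduled 20%. No special measure applies. → 20%.
Line C: polyethylene → 8.1; resin in primary form → 8.1.3; general-purpose → 8.1.3.3. Scheduled 9%. Norvale agreement on 8.1: not wholly obtained. → 9%.
Line D: PVC → 8.2; tubing → 8.2.1; for construction → 8.2.1.2. Scheduled 20%. No special measure applies. → 20%.
Sum: 38% + 20% + 9% + 20% = 87%.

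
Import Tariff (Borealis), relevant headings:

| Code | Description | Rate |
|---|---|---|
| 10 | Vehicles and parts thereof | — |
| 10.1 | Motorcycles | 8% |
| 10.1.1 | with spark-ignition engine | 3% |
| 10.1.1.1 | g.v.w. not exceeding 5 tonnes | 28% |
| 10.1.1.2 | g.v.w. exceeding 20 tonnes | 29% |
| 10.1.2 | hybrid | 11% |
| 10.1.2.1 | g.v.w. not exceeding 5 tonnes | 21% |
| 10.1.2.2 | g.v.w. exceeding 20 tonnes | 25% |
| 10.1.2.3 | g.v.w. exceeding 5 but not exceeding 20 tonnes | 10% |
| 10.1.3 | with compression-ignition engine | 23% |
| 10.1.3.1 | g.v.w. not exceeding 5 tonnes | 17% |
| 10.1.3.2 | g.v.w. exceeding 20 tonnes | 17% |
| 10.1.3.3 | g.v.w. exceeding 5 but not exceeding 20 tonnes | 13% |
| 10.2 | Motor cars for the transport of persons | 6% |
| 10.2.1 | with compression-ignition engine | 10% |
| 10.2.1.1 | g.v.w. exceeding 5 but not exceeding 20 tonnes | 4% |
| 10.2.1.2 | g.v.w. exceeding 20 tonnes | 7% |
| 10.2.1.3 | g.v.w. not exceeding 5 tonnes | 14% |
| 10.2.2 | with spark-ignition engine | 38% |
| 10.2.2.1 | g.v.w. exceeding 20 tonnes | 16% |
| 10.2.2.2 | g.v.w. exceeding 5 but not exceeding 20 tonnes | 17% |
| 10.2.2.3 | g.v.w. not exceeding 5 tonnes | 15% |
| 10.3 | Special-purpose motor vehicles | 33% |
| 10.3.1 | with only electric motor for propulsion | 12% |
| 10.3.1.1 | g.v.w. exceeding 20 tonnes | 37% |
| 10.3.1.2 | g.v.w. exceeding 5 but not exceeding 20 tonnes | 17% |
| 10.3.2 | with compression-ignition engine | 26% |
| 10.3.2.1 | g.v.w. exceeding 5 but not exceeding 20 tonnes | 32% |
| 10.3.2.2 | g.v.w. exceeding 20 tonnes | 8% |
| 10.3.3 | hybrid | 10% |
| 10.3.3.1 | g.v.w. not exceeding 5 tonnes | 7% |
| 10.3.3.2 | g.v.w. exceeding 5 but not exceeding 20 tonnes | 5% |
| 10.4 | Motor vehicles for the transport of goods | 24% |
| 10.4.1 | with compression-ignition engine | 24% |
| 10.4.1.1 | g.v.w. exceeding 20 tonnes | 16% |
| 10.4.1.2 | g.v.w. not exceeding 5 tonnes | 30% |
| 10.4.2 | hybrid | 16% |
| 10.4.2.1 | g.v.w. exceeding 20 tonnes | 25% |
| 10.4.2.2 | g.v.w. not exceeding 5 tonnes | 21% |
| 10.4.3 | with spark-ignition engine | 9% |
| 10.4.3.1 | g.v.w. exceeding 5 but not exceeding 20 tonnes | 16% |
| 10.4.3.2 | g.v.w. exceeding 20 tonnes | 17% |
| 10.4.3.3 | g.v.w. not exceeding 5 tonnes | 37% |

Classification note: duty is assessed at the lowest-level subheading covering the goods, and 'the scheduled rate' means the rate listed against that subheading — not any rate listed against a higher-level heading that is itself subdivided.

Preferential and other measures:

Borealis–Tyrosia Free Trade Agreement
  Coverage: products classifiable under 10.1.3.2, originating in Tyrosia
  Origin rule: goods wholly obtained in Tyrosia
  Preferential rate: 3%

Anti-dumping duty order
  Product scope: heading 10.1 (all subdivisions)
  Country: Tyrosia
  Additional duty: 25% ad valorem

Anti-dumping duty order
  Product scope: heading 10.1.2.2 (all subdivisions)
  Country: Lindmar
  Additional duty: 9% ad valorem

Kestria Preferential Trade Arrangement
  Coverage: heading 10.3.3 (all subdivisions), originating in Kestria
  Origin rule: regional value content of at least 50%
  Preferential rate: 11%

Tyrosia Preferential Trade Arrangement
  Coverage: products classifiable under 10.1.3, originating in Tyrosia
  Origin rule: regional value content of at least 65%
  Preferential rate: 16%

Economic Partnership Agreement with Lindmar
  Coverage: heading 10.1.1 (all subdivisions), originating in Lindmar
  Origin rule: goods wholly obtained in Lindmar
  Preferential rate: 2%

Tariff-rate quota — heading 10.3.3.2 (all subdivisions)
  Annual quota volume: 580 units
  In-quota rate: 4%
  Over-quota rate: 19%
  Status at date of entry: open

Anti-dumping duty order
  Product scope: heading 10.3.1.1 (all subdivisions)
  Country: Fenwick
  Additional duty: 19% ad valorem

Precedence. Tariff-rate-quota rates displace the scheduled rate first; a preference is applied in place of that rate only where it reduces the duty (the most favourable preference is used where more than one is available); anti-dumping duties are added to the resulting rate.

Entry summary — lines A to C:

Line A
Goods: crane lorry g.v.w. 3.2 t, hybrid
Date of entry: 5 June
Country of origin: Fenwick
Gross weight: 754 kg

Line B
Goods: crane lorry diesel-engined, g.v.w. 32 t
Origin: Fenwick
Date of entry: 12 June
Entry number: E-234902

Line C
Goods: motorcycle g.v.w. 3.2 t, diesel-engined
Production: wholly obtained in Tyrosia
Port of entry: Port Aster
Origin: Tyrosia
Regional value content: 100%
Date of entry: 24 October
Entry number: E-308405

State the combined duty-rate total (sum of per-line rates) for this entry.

Line A: crane lorry → 10.3; hybrid → 10.3.3; g.v.w. 3.2 t → 10.3.3.1. Scheduled 7%. No special measure applies. → 7%.
Line B: crane lorry → 10.3; diesel-engined → 10.3.2; g.v.w. 32 t → 10.3.2.2. Scheduled 8%. No special measure applies. → 8%.
Line C: motorcycle → 10.1; diesel-engined → 10.1.3; g.v.w. 3.2 t → 10.1.3.1. Scheduled 17%. Tyrosia agreement on 10.1.3.2: 10.1.3.1 not covered; Tyrosia agreement on 10.1.3: RVC ≥ 65% → 16% available; preferential 16%; anti-dumping (Tyrosia, 10.1): +25%; total 16% + 25% = 41%. → 41%.
Sum: 7% + 8% + 41% = 56%.

56%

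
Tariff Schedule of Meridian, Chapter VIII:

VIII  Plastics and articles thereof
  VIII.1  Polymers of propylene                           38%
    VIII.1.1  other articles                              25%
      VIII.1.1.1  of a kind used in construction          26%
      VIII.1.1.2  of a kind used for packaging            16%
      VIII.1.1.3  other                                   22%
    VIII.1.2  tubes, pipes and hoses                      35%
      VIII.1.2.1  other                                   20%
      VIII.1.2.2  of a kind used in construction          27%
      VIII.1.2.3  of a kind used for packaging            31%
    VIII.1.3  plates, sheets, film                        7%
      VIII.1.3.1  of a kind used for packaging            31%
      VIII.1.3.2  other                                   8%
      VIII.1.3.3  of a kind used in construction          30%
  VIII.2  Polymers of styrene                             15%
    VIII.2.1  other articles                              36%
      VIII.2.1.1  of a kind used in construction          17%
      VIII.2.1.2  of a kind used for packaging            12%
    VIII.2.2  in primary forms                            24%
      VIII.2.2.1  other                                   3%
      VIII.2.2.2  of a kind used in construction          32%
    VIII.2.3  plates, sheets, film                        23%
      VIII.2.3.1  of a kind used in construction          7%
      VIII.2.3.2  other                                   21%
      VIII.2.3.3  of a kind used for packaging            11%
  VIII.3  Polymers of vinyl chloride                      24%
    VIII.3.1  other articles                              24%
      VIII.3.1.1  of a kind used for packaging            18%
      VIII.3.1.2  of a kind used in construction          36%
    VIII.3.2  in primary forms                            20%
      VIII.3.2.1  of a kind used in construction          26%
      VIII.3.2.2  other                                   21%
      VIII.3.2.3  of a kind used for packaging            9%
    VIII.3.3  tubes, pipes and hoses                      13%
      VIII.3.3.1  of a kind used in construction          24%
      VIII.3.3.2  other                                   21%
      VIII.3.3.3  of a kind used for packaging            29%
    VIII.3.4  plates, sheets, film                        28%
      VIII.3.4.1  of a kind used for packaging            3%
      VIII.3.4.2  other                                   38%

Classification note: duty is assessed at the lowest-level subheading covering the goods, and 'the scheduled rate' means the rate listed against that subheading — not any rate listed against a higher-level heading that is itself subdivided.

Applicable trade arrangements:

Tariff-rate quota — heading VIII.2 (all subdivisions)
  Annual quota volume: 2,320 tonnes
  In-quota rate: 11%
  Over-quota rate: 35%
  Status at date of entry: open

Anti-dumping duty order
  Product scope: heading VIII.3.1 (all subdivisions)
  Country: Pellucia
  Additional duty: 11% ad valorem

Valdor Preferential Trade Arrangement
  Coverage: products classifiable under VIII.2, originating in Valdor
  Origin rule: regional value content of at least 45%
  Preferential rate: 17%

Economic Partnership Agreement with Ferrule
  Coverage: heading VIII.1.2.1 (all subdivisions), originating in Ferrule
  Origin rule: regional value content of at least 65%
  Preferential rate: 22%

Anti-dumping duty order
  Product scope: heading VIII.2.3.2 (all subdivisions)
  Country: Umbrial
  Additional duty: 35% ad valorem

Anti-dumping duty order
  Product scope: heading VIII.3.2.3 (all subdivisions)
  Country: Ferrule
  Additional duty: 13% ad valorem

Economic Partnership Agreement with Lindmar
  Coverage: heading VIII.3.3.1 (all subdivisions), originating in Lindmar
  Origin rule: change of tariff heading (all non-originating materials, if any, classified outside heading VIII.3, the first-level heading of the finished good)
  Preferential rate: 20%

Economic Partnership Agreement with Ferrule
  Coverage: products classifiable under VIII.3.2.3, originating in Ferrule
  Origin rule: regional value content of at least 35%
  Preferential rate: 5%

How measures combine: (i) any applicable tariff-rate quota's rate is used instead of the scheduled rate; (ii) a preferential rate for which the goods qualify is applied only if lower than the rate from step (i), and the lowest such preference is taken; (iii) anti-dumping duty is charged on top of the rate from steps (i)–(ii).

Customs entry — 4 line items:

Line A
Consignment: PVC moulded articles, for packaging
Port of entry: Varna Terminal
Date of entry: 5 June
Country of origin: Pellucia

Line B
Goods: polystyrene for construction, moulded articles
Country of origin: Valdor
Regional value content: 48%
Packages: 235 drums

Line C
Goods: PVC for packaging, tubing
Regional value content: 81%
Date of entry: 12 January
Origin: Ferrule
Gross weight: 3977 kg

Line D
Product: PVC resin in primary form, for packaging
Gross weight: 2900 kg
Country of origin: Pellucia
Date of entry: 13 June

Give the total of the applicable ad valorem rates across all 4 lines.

Line A: PVC → VIII.3; moulded articles → VIII.3.1; for packaging → VIII.3.1.1. Scheduled 18%. anti-dumping (Pellucia, VIII.3.1): +11%; total 18% + 11% = 29%. → 29%.
Line B: polystyrene → VIII.2; moulded articles → VIII.2.1; for construction → VIII.2.1.1. Scheduled 17%. quota on VIII.2 open → in-quota 11%; Valdor agreement on VIII.2: RVC ≥ 45% → 17% available; preference 17% not lower than 11% → no reduction. → 11%.
Line C: PVC → VIII.3; tubing → VIII.3.3; for packaging → VIII.3.3.3. Scheduled 29%. Ferrule agreement on VIII.1.2.1: VIII.3.3.3 not covered; Ferrule agreement on VIII.3.2.3: VIII.3.3.3 not covered. → 29%.
Line D: PVC → VIII.3; resin in primary form → VIII.3.2; for packaging → VIII.3.2.3. Scheduled 9%. No special measure applies. → 9%.
Sum: 29% + 11% + 29% + 9% = 78%.

78%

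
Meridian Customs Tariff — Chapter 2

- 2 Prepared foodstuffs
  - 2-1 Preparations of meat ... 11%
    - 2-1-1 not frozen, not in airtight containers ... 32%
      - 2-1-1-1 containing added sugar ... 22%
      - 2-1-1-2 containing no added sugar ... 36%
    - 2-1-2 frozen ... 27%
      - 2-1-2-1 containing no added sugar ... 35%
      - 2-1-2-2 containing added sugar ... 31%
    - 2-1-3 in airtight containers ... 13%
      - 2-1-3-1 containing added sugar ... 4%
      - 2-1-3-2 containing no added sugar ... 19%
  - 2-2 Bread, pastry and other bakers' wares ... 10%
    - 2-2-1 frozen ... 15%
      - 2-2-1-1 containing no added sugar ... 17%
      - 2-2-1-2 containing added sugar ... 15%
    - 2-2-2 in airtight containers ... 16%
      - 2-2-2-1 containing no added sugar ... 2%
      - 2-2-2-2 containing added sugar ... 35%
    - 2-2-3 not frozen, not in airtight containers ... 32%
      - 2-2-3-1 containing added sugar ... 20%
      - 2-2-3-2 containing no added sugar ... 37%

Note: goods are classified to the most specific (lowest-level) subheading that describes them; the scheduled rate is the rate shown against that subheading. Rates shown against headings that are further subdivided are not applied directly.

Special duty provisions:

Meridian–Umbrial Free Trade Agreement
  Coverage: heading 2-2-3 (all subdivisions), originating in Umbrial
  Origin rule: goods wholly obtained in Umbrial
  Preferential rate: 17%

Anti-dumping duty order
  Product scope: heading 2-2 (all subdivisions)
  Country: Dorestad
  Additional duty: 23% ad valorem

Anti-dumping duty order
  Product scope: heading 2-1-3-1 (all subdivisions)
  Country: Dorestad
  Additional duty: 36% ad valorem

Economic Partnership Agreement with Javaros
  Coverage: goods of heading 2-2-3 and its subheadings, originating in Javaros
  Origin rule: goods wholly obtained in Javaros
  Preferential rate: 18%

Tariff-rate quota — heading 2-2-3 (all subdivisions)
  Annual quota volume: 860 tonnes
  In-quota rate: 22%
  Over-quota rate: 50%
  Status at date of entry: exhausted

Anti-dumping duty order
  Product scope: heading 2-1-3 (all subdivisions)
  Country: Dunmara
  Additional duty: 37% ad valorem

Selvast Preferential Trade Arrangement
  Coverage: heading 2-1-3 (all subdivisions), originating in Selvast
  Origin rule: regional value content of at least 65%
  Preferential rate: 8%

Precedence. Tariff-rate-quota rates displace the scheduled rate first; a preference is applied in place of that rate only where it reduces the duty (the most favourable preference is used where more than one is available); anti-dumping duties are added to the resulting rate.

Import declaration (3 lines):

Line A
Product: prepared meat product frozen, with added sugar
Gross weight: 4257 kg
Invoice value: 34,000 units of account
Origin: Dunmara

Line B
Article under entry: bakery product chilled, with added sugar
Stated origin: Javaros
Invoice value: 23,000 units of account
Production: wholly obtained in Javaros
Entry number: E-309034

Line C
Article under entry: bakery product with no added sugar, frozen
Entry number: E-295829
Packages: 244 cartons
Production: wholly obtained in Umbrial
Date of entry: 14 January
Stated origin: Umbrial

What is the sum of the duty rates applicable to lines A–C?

66%

Line A: prepared meat product → 2-1; frozen → 2-1-2; with added sugar → 2-1-2-2. Scheduled 31%. No special measure applies. → 31%.
Line B: bakery product → 2-2; chilled → 2-2-3; with added sugar → 2-2-3-1. Scheduled 20%. quota on 2-2-3 exhausted → over-quota 50%; Javaros agreement on 2-2-3: wholly obtained → 18% available; preferential 18%. → 18%.
Line C: bakery product → 2-2; frozen → 2-2-1; with no added sugar → 2-2-1-1. Scheduled 17%. Umbrial agreement on 2-2-3: 2-2-1-1 not covered. → 17%.
Sum: 31% + 18% + 17% = 66%.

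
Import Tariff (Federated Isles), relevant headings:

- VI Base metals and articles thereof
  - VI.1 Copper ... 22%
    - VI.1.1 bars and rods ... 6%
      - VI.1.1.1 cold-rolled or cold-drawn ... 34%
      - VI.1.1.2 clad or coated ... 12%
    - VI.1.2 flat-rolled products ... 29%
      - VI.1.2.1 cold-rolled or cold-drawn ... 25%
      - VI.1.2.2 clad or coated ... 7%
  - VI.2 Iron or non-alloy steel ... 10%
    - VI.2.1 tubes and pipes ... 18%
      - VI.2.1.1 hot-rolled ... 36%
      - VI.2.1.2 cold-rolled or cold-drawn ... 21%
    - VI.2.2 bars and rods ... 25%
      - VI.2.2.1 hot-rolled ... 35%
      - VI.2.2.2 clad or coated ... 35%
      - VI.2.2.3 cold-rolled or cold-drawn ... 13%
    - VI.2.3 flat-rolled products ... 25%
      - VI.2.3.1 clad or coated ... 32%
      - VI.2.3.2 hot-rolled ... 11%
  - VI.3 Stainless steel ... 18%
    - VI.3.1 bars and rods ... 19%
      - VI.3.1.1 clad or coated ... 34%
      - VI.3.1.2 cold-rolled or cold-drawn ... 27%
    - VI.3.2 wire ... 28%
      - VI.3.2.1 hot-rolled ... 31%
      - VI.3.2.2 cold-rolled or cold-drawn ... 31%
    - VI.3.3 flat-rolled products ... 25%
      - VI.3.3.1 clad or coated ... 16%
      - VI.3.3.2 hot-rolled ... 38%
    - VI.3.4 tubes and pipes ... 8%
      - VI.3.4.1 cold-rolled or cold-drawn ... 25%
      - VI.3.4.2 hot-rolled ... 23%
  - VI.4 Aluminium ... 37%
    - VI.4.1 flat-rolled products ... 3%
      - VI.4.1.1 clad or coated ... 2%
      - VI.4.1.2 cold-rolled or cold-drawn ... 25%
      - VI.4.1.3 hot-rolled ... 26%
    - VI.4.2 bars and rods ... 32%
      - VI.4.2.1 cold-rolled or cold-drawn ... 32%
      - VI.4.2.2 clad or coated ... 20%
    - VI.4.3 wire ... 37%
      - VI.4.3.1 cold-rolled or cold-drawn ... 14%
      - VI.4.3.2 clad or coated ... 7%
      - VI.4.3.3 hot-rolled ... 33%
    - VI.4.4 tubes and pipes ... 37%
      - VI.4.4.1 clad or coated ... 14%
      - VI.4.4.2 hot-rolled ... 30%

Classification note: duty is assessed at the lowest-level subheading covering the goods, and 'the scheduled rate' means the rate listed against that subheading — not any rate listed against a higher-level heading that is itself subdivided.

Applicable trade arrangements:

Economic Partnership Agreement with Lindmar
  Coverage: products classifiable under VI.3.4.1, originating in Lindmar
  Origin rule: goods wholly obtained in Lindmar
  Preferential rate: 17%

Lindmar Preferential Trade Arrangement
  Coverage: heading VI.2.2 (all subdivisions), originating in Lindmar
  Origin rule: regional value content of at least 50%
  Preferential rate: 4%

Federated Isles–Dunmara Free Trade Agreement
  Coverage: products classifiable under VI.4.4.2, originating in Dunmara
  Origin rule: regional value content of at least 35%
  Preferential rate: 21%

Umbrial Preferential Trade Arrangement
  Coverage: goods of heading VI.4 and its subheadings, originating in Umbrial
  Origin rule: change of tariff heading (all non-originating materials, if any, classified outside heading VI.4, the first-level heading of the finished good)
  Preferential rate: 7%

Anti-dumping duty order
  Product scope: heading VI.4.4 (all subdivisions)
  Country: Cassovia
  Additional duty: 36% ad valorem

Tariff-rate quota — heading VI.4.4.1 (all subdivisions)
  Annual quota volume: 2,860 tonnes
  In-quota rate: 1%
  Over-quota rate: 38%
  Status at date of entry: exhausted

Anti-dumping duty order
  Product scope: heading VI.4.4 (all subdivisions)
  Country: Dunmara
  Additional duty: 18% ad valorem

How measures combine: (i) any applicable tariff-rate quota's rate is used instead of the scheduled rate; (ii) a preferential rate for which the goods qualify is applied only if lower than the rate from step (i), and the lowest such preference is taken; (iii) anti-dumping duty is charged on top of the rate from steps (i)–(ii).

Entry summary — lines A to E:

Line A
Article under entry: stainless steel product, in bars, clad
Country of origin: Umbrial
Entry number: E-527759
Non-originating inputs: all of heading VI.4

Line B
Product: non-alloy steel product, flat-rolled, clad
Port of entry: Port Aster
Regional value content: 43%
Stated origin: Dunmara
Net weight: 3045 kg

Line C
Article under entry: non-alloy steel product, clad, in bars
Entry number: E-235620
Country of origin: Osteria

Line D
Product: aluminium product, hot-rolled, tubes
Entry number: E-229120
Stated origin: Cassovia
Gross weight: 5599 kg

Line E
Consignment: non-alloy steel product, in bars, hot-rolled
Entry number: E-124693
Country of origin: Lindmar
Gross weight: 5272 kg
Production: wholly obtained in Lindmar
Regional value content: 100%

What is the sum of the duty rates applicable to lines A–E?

Line A: stainless steel → VI.3; in bars → VI.3.1; clad → VI.3.1.1. Scheduled 34%. Umbrial agreement on VI.4: VI.3.1.1 not covered. → 34%.
Line B: non-alloy steel → VI.2; flat-rolled → VI.2.3; clad → VI.2.3.1. Scheduled 32%. Dunmara agreement on VI.4.4.2: VI.2.3.1 not covered. → 32%.
Line C: non-alloy steel → VI.2; in bars → VI.2.2; clad → VI.2.2.2. Scheduled 35%. No special measure applies. → 35%.
Line D: aluminium → VI.4; tubes → VI.4.4; hot-rolled → VI.4.4.2. Scheduled 30%. anti-dumping (Cassovia, VI.4.4): +36%; total 30% + 36% = 66%. → 66%.
Line E: non-alloy steel → VI.2; in bars → VI.2.2; hot-rolled → VI.2.2.1. Scheduled 35%. Lindmar agreement on VI.3.4.1: VI.2.2.1 not covered; Lindmar agreement on VI.2.2: RVC ≥ 50% → 4% available; preferential 4%. → 4%.
Sum: 34% + 32% + 35% + 66% + 4% = 171%.

171%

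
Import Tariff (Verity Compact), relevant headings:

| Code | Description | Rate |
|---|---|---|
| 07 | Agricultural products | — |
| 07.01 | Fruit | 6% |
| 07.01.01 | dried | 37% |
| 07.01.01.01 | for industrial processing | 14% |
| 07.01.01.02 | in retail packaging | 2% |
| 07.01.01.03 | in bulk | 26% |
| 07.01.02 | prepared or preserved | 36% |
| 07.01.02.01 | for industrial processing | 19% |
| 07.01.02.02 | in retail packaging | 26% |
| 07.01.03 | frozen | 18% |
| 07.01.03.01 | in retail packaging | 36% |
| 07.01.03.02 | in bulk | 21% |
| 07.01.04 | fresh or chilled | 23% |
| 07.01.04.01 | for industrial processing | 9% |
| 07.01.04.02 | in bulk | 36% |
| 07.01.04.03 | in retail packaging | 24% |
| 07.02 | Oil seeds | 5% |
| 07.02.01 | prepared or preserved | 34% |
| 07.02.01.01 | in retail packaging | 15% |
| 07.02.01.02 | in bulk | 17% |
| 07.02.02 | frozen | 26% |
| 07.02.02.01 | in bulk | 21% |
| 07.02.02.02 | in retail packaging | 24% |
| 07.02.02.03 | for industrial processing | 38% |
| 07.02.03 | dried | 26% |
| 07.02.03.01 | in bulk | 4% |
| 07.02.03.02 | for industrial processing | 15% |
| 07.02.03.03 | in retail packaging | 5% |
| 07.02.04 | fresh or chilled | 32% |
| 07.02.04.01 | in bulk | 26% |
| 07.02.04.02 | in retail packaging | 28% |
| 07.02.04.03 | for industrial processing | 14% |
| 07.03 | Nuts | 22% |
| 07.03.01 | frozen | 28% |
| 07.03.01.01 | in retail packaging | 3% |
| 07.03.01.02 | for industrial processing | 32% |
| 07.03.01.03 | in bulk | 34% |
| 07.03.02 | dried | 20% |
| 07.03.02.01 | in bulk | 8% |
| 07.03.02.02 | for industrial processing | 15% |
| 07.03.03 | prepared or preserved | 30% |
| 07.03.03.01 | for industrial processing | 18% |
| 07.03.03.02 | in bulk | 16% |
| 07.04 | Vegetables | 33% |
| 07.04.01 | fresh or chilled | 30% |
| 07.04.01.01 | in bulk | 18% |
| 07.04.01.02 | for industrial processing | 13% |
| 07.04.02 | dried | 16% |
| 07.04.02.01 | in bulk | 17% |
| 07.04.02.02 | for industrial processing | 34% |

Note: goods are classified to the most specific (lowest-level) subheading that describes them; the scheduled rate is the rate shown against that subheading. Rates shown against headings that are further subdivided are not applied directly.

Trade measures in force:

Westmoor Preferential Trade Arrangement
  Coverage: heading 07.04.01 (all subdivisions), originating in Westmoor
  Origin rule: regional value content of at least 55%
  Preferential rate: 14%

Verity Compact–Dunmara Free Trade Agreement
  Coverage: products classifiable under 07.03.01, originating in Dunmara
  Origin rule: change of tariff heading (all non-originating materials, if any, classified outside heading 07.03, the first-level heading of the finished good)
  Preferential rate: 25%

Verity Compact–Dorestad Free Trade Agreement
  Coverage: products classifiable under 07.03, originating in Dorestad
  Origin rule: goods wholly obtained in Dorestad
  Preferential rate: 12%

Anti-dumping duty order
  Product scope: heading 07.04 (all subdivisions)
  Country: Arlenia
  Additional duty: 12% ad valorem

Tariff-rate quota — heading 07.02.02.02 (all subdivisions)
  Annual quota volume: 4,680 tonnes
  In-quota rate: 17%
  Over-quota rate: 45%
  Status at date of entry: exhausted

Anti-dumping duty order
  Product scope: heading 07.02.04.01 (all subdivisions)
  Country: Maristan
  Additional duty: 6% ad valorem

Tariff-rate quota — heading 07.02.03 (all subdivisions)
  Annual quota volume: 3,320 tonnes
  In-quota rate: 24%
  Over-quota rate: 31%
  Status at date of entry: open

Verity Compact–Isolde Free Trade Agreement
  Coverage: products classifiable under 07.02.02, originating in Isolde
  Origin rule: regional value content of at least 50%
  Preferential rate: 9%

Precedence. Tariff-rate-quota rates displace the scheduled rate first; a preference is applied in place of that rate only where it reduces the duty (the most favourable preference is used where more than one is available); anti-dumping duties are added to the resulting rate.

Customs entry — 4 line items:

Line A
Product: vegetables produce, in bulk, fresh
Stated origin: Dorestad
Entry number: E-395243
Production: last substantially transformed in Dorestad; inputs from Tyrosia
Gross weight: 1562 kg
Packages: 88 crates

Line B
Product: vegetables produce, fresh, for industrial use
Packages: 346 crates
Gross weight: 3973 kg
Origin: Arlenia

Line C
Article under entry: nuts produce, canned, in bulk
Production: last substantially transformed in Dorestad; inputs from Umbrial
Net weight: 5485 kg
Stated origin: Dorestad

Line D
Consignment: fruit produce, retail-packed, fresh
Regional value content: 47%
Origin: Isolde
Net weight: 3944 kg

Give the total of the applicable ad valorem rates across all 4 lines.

83%

Line A: vegetables → 07.04; fresh → 07.04.01; in bulk → 07.04.01.01. Scheduled 18%. Dorestad agreement on 07.03: 07.04.01.01 not covered. → 18%.
Line B: vegetables → 07.04; fresh → 07.04.01; for industrial use → 07.04.01.02. Scheduled 13%. anti-dumping (Arlenia, 07.04): +12%; total 13% + 12% = 25%. → 25%.
Line C: nuts → 07.03; canned → 07.03.03; in bulk → 07.03.03.02. Scheduled 16%. Dorestad agreement on 07.03: not wholly obtained. → 16%.
Line D: fruit → 07.01; fresh → 07.01.04; retail-packed → 07.01.04.03. Scheduled 24%. Isolde agreement on 07.02.02: 07.01.04.03 not covered. → 24%.
Sum: 18% + 25% + 16% + 24% = 83%.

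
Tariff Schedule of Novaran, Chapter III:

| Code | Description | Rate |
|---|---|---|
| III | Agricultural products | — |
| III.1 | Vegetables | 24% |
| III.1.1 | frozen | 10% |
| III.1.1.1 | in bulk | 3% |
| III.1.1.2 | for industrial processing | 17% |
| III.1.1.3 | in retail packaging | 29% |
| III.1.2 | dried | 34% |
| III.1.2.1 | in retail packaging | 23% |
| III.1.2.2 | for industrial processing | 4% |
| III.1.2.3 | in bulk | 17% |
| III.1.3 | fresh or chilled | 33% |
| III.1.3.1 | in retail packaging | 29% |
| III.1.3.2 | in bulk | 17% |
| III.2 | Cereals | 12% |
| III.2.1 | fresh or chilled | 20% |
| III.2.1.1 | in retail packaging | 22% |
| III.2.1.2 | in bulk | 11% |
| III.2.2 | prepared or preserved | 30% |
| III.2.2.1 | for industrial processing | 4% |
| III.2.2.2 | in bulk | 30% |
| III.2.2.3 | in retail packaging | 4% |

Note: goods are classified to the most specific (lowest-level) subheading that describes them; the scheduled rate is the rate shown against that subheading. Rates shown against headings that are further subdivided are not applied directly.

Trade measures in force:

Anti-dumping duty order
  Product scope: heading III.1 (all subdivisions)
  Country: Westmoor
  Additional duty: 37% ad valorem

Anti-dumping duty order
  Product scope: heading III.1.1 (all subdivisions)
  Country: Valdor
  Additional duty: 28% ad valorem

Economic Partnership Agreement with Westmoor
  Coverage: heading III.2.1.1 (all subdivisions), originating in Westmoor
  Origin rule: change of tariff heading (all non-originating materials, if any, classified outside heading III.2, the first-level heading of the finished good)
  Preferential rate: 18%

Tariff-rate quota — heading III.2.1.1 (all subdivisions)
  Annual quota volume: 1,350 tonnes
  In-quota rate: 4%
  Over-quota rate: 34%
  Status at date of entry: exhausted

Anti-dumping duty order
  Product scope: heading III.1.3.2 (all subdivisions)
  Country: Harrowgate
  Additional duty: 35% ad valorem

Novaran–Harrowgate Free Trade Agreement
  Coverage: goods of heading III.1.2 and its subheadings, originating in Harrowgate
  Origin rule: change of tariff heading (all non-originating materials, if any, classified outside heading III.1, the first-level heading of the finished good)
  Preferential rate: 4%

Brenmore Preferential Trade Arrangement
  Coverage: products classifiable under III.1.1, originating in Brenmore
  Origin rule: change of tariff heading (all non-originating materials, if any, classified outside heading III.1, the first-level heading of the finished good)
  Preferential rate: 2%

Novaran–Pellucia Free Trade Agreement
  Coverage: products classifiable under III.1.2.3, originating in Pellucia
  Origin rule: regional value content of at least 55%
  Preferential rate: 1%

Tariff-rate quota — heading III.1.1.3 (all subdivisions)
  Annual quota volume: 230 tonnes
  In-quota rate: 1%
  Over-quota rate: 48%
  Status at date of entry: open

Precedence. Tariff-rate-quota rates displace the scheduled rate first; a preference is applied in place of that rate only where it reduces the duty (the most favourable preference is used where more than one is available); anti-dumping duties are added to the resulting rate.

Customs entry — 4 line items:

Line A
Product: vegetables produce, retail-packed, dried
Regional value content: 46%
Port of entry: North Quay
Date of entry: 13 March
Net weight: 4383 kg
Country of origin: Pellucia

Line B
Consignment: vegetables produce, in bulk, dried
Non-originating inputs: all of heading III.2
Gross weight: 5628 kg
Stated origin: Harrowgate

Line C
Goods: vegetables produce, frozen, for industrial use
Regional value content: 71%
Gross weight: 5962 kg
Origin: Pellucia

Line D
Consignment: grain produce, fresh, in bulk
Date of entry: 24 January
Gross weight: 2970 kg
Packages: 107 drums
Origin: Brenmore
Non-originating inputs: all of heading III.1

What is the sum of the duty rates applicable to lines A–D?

55%

Line A: vegetables → III.1; dried → III.1.2; retail-packed → III.1.2.1. Scheduled 23%. Pellucia agreement on III.1.2.3: III.1.2.1 not covered. → 23%.
Line B: vegetables → III.1; dried → III.1.2; in bulk → III.1.2.3. Scheduled 17%. Harrowgate agreement on III.1.2: CTH met → 4% available; preferential 4%. → 4%.
Line C: vegetables → III.1; frozen → III.1.1; for industrial use → III.1.1.2. Scheduled 17%. Pellucia agreement on III.1.2.3: III.1.1.2 not covered. → 17%.
Line D: grain → III.2; fresh → III.2.1; in bulk → III.2.1.2. Scheduled 11%. Brenmore agreement on III.1.1: III.2.1.2 not covered. → 11%.
Sum: 23% + 4% + 17% + 11% = 55%.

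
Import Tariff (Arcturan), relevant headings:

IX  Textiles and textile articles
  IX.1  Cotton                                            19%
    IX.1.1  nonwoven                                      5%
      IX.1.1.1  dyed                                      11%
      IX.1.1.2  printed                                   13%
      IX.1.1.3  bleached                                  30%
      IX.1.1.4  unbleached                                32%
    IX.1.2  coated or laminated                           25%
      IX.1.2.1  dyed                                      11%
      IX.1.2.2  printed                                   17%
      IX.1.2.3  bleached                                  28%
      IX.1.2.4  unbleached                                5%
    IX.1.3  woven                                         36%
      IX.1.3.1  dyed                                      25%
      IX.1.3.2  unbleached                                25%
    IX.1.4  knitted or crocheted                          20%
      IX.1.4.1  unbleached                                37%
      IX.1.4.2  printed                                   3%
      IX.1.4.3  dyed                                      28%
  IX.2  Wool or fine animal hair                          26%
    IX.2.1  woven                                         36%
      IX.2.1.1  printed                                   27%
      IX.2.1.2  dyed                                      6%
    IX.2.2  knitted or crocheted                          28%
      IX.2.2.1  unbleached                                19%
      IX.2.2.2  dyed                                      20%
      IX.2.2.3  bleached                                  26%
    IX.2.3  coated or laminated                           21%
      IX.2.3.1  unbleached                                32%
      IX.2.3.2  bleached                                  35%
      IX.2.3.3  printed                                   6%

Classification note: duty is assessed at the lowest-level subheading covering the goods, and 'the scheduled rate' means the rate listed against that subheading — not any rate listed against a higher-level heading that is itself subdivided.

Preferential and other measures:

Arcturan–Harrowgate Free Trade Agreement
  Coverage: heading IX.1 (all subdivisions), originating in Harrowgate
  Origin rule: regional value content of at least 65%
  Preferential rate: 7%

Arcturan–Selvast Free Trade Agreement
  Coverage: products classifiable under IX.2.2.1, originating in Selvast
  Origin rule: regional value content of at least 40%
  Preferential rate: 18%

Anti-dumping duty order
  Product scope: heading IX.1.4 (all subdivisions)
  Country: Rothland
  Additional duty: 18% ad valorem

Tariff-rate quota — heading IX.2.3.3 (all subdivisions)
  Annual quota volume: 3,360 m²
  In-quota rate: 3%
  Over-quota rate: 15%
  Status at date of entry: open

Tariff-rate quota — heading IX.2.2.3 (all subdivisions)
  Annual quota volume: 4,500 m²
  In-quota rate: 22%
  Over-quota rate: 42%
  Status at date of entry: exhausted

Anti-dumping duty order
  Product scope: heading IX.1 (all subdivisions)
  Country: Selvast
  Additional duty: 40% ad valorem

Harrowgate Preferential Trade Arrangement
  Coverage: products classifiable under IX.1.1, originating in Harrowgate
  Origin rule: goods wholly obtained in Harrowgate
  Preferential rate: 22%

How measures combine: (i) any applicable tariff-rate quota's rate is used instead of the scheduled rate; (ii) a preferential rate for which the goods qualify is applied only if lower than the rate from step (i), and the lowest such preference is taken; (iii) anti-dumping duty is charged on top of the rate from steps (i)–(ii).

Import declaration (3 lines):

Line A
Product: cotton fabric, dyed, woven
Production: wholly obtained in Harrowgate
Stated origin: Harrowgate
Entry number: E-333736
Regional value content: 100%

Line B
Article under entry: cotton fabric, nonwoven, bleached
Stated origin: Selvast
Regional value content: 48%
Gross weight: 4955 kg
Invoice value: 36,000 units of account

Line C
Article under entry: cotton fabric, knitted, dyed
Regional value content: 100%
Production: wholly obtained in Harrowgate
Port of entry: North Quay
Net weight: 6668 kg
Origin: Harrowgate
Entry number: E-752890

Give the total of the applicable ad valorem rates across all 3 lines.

Line A: cotton → IX.1; woven → IX.1.3; dyed → IX.1.3.1. Scheduled 25%. Harrowgate agreement on IX.1: RVC ≥ 65% → 7% available; Harrowgate agreement on IX.1.1: IX.1.3.1 not covered; preferential 7%. → 7%.
Line B: cotton → IX.1; nonwoven → IX.1.1; bleached → IX.1.1.3. Scheduled 30%. Selvast agreement on IX.2.2.1: IX.1.1.3 not covered; anti-dumping (Selvast, IX.1): +40%; total 30% + 40% = 70%. → 70%.
Line C: cotton → IX.1; knitted → IX.1.4; dyed → IX.1.4.3. Scheduled 28%. Harrowgate agreement on IX.1: RVC ≥ 65% → 7% available; Harrowgate agreement on IX.1.1: IX.1.4.3 not covered; preferential 7%. → 7%.
Sum: 7% + 70% + 7% = 84%.

84%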